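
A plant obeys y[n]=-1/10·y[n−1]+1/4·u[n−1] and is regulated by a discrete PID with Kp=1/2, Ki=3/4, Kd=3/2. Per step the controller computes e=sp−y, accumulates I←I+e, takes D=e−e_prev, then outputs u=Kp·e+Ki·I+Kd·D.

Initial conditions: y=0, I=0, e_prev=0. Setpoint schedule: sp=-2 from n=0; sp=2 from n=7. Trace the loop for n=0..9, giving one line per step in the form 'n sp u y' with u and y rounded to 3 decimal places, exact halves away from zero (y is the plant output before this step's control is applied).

(exact arithmetic carried between steps; '≈' marks a value shown rounded to 6 d.p. or computed from one; I and e_prev carry over from the previous line; the table rounds u and y to 3 d.p., halves away from zero)
n=0: y=0, sp=-2, e=sp−y=-2; I=-2, D=e−e_prev=-2; u=1/2·(-2)+3/4·(-2)+3/2·(-2)=-5.5; next y=-1/10·0+1/4·(-5.5)=-1.375
n=1: y=-1.375, sp=-2, e=sp−y=-0.625; I=-2.625, D=e−e_prev=1.375; u=1/2·(-0.625)+3/4·(-2.625)+3/2·1.375=-0.21875; next y=-1/10·(-1.375)+1/4·(-0.21875)≈0.082813
n=2: y≈0.082813, sp=-2, e=sp−y≈-2.082813; I≈-4.707813, D=e−e_prev≈-1.457813; u=1/2·(-2.082813)+3/4·(-4.707813)+3/2·(-1.457813)≈-6.758984; next y=-1/10·0.082813+1/4·(-6.758984)≈-1.698027
n=3: y≈-1.698027, sp=-2, e=sp−y≈-0.301973; I≈-5.009785, D=e−e_prev≈1.780840; u=1/2·(-0.301973)+3/4·(-5.009785)+3/2·1.780840≈-1.237065; next y=-1/10·(-1.698027)+1/4·(-1.237065)≈-0.139464
n=4: y≈-0.139464, sp=-2, e=sp−y≈-1.860536; I≈-6.870322, D=e−e_prev≈-1.558564; u=1/2·(-1.860536)+3/4·(-6.870322)+3/2·(-1.558564)≈-8.420855; next y=-1/10·(-0.139464)+1/4·(-8.420855)≈-2.091267
n=5: y≈-2.091267, sp=-2, e=sp−y≈0.091267; I≈-6.779054, D=e−e_prev≈1.951804; u=1/2·0.091267+3/4·(-6.779054)+3/2·1.951804≈-2.110951; next y=-1/10·(-2.091267)+1/4·(-2.110951)≈-0.318611
n=6: y≈-0.318611, sp=-2, e=sp−y≈-1.681389; I≈-8.460443, D=e−e_prev≈-1.772656; u=1/2·(-1.681389)+3/4·(-8.460443)+3/2·(-1.772656)≈-9.845011; next y=-1/10·(-0.318611)+1/4·(-9.845011)≈-2.429392
n=7: y≈-2.429392, sp=2, e=sp−y≈4.429392; I≈-4.031051, D=e−e_prev≈6.110781; u=1/2·4.429392+3/4·(-4.031051)+3/2·6.110781≈8.357578; next y=-1/10·(-2.429392)+1/4·8.357578≈2.332334
n=8: y≈2.332334, sp=2, e=sp−y≈-0.332334; I≈-4.363385, D=e−e_prev≈-4.761725; u=1/2·(-0.332334)+3/4·(-4.363385)+3/2·(-4.761725)≈-10.581294; next y=-1/10·2.332334+1/4·(-10.581294)≈-2.878557
n=9: y≈-2.878557, sp=2, e=sp−y≈4.878557; I≈0.515172, D=e−e_prev≈5.210891; u=1/2·4.878557+3/4·0.515172+3/2·5.210891≈10.641993; next y=-1/10·(-2.878557)+1/4·10.641993≈2.948354

0 -2 -5.500 0.000
1 -2 -0.219 -1.375
2 -2 -6.759 0.083
3 -2 -1.237 -1.698
4 -2 -8.421 -0.139
5 -2 -2.111 -2.091
6 -2 -9.845 -0.319
7 2 8.358 -2.429
8 2 -10.581 2.332
9 2 10.642 -2.879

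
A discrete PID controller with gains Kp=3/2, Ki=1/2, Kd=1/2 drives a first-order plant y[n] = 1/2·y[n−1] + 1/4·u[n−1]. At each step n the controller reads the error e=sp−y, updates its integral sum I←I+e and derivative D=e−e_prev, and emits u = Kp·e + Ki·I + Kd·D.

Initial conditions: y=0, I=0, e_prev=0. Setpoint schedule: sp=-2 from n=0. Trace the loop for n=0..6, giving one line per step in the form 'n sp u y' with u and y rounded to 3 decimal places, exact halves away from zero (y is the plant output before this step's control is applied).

(exact arithmetic carried between steps; '≈' marks a value shown rounded to 6 d.p. or computed from one; I and e_prev carry over from the previous line; the table rounds u and y to 3 d.p., halves away from zero)
n=0: y=0, sp=-2, e=sp−y=-2; I=-2, D=e−e_prev=-2; u=3/2·(-2)+1/2·(-2)+1/2·(-2)=-5; next y=1/2·0+1/4·(-5)=-1.25
n=1: y=-1.25, sp=-2, e=sp−y=-0.75; I=-2.75, D=e−e_prev=1.25; u=3/2·(-0.75)+1/2·(-2.75)+1/2·1.25=-1.875; next y=1/2·(-1.25)+1/4·(-1.875)=-1.09375
n=2: y=-1.09375, sp=-2, e=sp−y=-0.90625; I=-3.65625, D=e−e_prev=-0.15625; u=3/2·(-0.90625)+1/2·(-3.65625)+1/2·(-0.15625)=-3.265625; next y=1/2·(-1.09375)+1/4·(-3.265625)≈-1.363281
n=3: y≈-1.363281, sp=-2, e=sp−y≈-0.636719; I≈-4.292969, D=e−e_prev≈0.269531; u=3/2·(-0.636719)+1/2·(-4.292969)+1/2·0.269531≈-2.966797; next y=1/2·(-1.363281)+1/4·(-2.966797)≈-1.423340
n=4: y≈-1.423340, sp=-2, e=sp−y≈-0.576660; I≈-4.869629, D=e−e_prev≈0.060059; u=3/2·(-0.576660)+1/2·(-4.869629)+1/2·0.060059≈-3.269775; next y=1/2·(-1.423340)+1/4·(-3.269775)≈-1.529114
n=5: y≈-1.529114, sp=-2, e=sp−y≈-0.470886; I≈-5.340515, D=e−e_prev≈0.105774; u=3/2·(-0.470886)+1/2·(-5.340515)+1/2·0.105774≈-3.323700; next y=1/2·(-1.529114)+1/4·(-3.323700)≈-1.595482
n=6: y≈-1.595482, sp=-2, e=sp−y≈-0.404518; I≈-5.745033, D=e−e_prev≈0.066368; u=3/2·(-0.404518)+1/2·(-5.745033)+1/2·0.066368≈-3.446110; next y=1/2·(-1.595482)+1/4·(-3.446110)≈-1.659268

0 -2 -5.000 0.000
1 -2 -1.875 -1.250
2 -2 -3.266 -1.094
3 -2 -2.967 -1.363
4 -2 -3.270 -1.423
5 -2 -3.324 -1.529
6 -2 -3.446 -1.595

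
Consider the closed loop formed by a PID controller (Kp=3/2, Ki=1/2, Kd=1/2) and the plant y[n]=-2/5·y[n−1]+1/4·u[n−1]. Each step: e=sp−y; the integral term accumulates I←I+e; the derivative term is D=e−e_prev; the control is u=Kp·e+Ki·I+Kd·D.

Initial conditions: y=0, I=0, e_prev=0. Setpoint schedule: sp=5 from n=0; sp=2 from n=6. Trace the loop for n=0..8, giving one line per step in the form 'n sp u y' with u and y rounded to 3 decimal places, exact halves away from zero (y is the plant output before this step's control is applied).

0 5 12.500 0.000
1 5 4.688 3.125
2 5 15.195 -0.078
3 5 6.362 3.830
4 5 18.330 0.059
5 5 7.664 4.559
6 2 13.802 0.092
7 2 5.719 3.413
8 2 15.046 0.064

(exact arithmetic carried between steps; '≈' marks a value shown rounded to 6 d.p. or computed from one; I and e_prev carry over from the previous line; the table rounds u and y to 3 d.p., halves away from zero)
n=0: y=0, sp=5, e=sp−y=5; I=5, D=e−e_prev=5; u=3/2·5+1/2·5+1/2·5=12.5; next y=-2/5·0+1/4·12.5=3.125
n=1: y=3.125, sp=5, e=sp−y=1.875; I=6.875, D=e−e_prev=-3.125; u=3/2·1.875+1/2·6.875+1/2·(-3.125)=4.6875; next y=-2/5·3.125+1/4·4.6875=-0.078125
n=2: y=-0.078125, sp=5, e=sp−y=5.078125; I=11.953125, D=e−e_prev=3.203125; u=3/2·5.078125+1/2·11.953125+1/2·3.203125≈15.195313; next y=-2/5·(-0.078125)+1/4·15.195313≈3.830078
n=3: y≈3.830078, sp=5, e=sp−y≈1.169922; I≈13.123047, D=e−e_prev≈-3.908203; u=3/2·1.169922+1/2·13.123047+1/2·(-3.908203)≈6.362305; next y=-2/5·3.830078+1/4·6.362305≈0.058545
n=4: y≈0.058545, sp=5, e=sp−y≈4.941455; I≈18.064502, D=e−e_prev≈3.771533; u=3/2·4.941455+1/2·18.064502+1/2·3.771533≈18.330200; next y=-2/5·0.058545+1/4·18.330200≈4.559132
n=5: y≈4.559132, sp=5, e=sp−y≈0.440868; I≈18.505370, D=e−e_prev≈-4.500587; u=3/2·0.440868+1/2·18.505370+1/2·(-4.500587)≈7.663693; next y=-2/5·4.559132+1/4·7.663693≈0.092270
n=6: y≈0.092270, sp=2, e=sp−y≈1.907730; I≈20.413099, D=e−e_prev≈1.466862; u=3/2·1.907730+1/2·20.413099+1/2·1.466862≈13.801575; next y=-2/5·0.092270+1/4·13.801575≈3.413486
n=7: y≈3.413486, sp=2, e=sp−y≈-1.413486; I≈18.999614, D=e−e_prev≈-3.321215; u=3/2·(-1.413486)+1/2·18.999614+1/2·(-3.321215)≈5.718971; next y=-2/5·3.413486+1/4·5.718971≈0.064349
n=8: y≈0.064349, sp=2, e=sp−y≈1.935651; I≈20.935265, D=e−e_prev≈3.349137; u=3/2·1.935651+1/2·20.935265+1/2·3.349137≈15.045678; next y=-2/5·0.064349+1/4·15.045678≈3.735680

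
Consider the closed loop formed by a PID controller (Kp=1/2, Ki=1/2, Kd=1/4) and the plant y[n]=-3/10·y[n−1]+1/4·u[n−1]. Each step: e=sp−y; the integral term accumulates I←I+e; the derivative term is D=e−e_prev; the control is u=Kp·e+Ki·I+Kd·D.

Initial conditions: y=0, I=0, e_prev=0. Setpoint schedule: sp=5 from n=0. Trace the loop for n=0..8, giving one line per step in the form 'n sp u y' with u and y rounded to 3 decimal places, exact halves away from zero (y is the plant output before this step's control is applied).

(exact arithmetic carried between steps; '≈' marks a value shown rounded to 6 d.p. or computed from one; I and e_prev carry over from the previous line; the table rounds u and y to 3 d.p., halves away from zero)
n=0: y=0, sp=5, e=sp−y=5; I=5, D=e−e_prev=5; u=1/2·5+1/2·5+1/4·5=6.25; next y=-3/10·0+1/4·6.25=1.5625
n=1: y=1.5625, sp=5, e=sp−y=3.4375; I=8.4375, D=e−e_prev=-1.5625; u=1/2·3.4375+1/2·8.4375+1/4·(-1.5625)=5.546875; next y=-3/10·1.5625+1/4·5.546875≈0.917969
n=2: y≈0.917969, sp=5, e=sp−y≈4.082031; I≈12.519531, D=e−e_prev≈0.644531; u=1/2·4.082031+1/2·12.519531+1/4·0.644531≈8.461914; next y=-3/10·0.917969+1/4·8.461914≈1.840088
n=3: y≈1.840088, sp=5, e=sp−y≈3.159912; I≈15.679443, D=e−e_prev≈-0.922119; u=1/2·3.159912+1/2·15.679443+1/4·(-0.922119)≈9.189148; next y=-3/10·1.840088+1/4·9.189148≈1.745261
n=4: y≈1.745261, sp=5, e=sp−y≈3.254739; I≈18.934183, D=e−e_prev≈0.094827; u=1/2·3.254739+1/2·18.934183+1/4·0.094827≈11.118168; next y=-3/10·1.745261+1/4·11.118168≈2.255964
n=5: y≈2.255964, sp=5, e=sp−y≈2.744036; I≈21.678219, D=e−e_prev≈-0.510703; u=1/2·2.744036+1/2·21.678219+1/4·(-0.510703)≈12.083452; next y=-3/10·2.255964+1/4·12.083452≈2.344074
n=6: y≈2.344074, sp=5, e=sp−y≈2.655926; I≈24.334145, D=e−e_prev≈-0.088110; u=1/2·2.655926+1/2·24.334145+1/4·(-0.088110)≈13.473008; next y=-3/10·2.344074+1/4·13.473008≈2.665030
n=7: y≈2.665030, sp=5, e=sp−y≈2.334970; I≈26.669115, D=e−e_prev≈-0.320956; u=1/2·2.334970+1/2·26.669115+1/4·(-0.320956)≈14.421804; next y=-3/10·2.665030+1/4·14.421804≈2.805942
n=8: y≈2.805942, sp=5, e=sp−y≈2.194058; I≈28.863173, D=e−e_prev≈-0.140912; u=1/2·2.194058+1/2·28.863173+1/4·(-0.140912)≈15.493388; next y=-3/10·2.805942+1/4·15.493388≈3.031564

0 5 6.250 0.000
1 5 5.547 1.563
2 5 8.462 0.918
3 5 9.189 1.840
4 5 11.118 1.745
5 5 12.083 2.256
6 5 13.473 2.344
7 5 14.422 2.665
8 5 15.493 2.806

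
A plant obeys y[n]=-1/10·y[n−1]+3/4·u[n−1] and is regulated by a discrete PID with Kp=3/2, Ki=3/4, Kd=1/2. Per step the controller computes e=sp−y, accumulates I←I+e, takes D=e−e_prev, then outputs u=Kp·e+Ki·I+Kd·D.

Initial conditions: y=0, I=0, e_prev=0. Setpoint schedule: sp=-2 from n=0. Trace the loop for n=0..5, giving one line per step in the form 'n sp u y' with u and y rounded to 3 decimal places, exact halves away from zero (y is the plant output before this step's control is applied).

0 -2 -5.500 0.000
1 -2 5.344 -4.125
2 -2 -18.625 4.420
3 -2 32.618 -14.410
4 -2 -78.355 25.904
5 -2 160.842 -61.357

(exact arithmetic carried between steps; '≈' marks a value shown rounded to 6 d.p. or computed from one; I and e_prev carry over from the previous line; the table rounds u and y to 3 d.p., halves away from zero)
n=0: y=0, sp=-2, e=sp−y=-2; I=-2, D=e−e_prev=-2; u=3/2·(-2)+3/4·(-2)+1/2·(-2)=-5.5; next y=-1/10·0+3/4·(-5.5)=-4.125
n=1: y=-4.125, sp=-2, e=sp−y=2.125; I=0.125, D=e−e_prev=4.125; u=3/2·2.125+3/4·0.125+1/2·4.125=5.34375; next y=-1/10·(-4.125)+3/4·5.34375≈4.420313
n=2: y≈4.420313, sp=-2, e=sp−y≈-6.420313; I≈-6.295313, D=e−e_prev≈-8.545313; u=3/2·(-6.420313)+3/4·(-6.295313)+1/2·(-8.545313)≈-18.624609; next y=-1/10·4.420313+3/4·(-18.624609)≈-14.410488
n=3: y≈-14.410488, sp=-2, e=sp−y≈12.410488; I≈6.115176, D=e−e_prev≈18.830801; u=3/2·12.410488+3/4·6.115176+1/2·18.830801≈32.617515; next y=-1/10·(-14.410488)+3/4·32.617515≈25.904185
n=4: y≈25.904185, sp=-2, e=sp−y≈-27.904185; I≈-21.789009, D=e−e_prev≈-40.314673; u=3/2·(-27.904185)+3/4·(-21.789009)+1/2·(-40.314673)≈-78.355371; next y=-1/10·25.904185+3/4·(-78.355371)≈-61.356946
n=5: y≈-61.356946, sp=-2, e=sp−y≈59.356946; I≈37.567937, D=e−e_prev≈87.261131; u=3/2·59.356946+3/4·37.567937+1/2·87.261131≈160.841938; next y=-1/10·(-61.356946)+3/4·160.841938≈126.767148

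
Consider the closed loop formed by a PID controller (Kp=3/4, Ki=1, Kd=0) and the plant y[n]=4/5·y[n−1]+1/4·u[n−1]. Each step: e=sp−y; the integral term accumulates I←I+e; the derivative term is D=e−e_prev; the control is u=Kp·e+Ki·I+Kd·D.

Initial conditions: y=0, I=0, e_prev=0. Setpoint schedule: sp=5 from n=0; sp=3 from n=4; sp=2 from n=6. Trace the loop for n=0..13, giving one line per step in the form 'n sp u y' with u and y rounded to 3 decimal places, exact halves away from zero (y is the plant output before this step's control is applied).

(exact arithmetic carried between steps; '≈' marks a value shown rounded to 6 d.p. or computed from one; I and e_prev carry over from the previous line; the table rounds u and y to 3 d.p., halves away from zero)
n=0: y=0, sp=5, e=sp−y=5; I=5, D=e−e_prev=5; u=3/4·5+1·5+0·5=8.75; next y=4/5·0+1/4·8.75=2.1875
n=1: y=2.1875, sp=5, e=sp−y=2.8125; I=7.8125, D=e−e_prev=-2.1875; u=3/4·2.8125+1·7.8125+0·(-2.1875)=9.921875; next y=4/5·2.1875+1/4·9.921875≈4.230469
n=2: y≈4.230469, sp=5, e=sp−y≈0.769531; I≈8.582031, D=e−e_prev≈-2.042969; u=3/4·0.769531+1·8.582031+0·(-2.042969)≈9.159180; next y=4/5·4.230469+1/4·9.159180≈5.674170
n=3: y≈5.674170, sp=5, e=sp−y≈-0.674170; I≈7.907861, D=e−e_prev≈-1.443701; u=3/4·(-0.674170)+1·7.907861+0·(-1.443701)≈7.402234; next y=4/5·5.674170+1/4·7.402234≈6.389894
n=4: y≈6.389894, sp=3, e=sp−y≈-3.389894; I≈4.517967, D=e−e_prev≈-2.715724; u=3/4·(-3.389894)+1·4.517967+0·(-2.715724)≈1.975546; next y=4/5·6.389894+1/4·1.975546≈5.605802
n=5: y≈5.605802, sp=3, e=sp−y≈-2.605802; I≈1.912165, D=e−e_prev≈0.784092; u=3/4·(-2.605802)+1·1.912165+0·0.784092≈-0.042187; next y=4/5·5.605802+1/4·(-0.042187)≈4.474095
n=6: y≈4.474095, sp=2, e=sp−y≈-2.474095; I≈-0.561930, D=e−e_prev≈0.131707; u=3/4·(-2.474095)+1·(-0.561930)+0·0.131707≈-2.417501; next y=4/5·4.474095+1/4·(-2.417501)≈2.974901
n=7: y≈2.974901, sp=2, e=sp−y≈-0.974901; I≈-1.536831, D=e−e_prev≈1.499194; u=3/4·(-0.974901)+1·(-1.536831)+0·1.499194≈-2.268006; next y=4/5·2.974901+1/4·(-2.268006)≈1.812919
n=8: y≈1.812919, sp=2, e=sp−y≈0.187081; I≈-1.349750, D=e−e_prev≈1.161982; u=3/4·0.187081+1·(-1.349750)+0·1.161982≈-1.209439; next y=4/5·1.812919+1/4·(-1.209439)≈1.147975
n=9: y≈1.147975, sp=2, e=sp−y≈0.852025; I≈-0.497725, D=e−e_prev≈0.664944; u=3/4·0.852025+1·(-0.497725)+0·0.664944≈0.141293; next y=4/5·1.147975+1/4·0.141293≈0.953704
n=10: y≈0.953704, sp=2, e=sp−y≈1.046296; I≈0.548571, D=e−e_prev≈0.194272; u=3/4·1.046296+1·0.548571+0·0.194272≈1.333293; next y=4/5·0.953704+1/4·1.333293≈1.096286
n=11: y≈1.096286, sp=2, e=sp−y≈0.903714; I≈1.452285, D=e−e_prev≈-0.142583; u=3/4·0.903714+1·1.452285+0·(-0.142583)≈2.130070; next y=4/5·1.096286+1/4·2.130070≈1.409547
n=12: y≈1.409547, sp=2, e=sp−y≈0.590453; I≈2.042738, D=e−e_prev≈-0.313260; u=3/4·0.590453+1·2.042738+0·(-0.313260)≈2.485578; next y=4/5·1.409547+1/4·2.485578≈1.749032
n=13: y≈1.749032, sp=2, e=sp−y≈0.250968; I≈2.293706, D=e−e_prev≈-0.339485; u=3/4·0.250968+1·2.293706+0·(-0.339485)≈2.481933; next y=4/5·1.749032+1/4·2.481933≈2.019709

0 5 8.750 0.000
1 5 9.922 2.188
2 5 9.159 4.230
3 5 7.402 5.674
4 3 1.976 6.390
5 3 -0.042 5.606
6 2 -2.418 4.474
7 2 -2.268 2.975
8 2 -1.209 1.813
9 2 0.141 1.148
10 2 1.333 0.954
11 2 2.130 1.096
12 2 2.486 1.410
13 2 2.482 1.749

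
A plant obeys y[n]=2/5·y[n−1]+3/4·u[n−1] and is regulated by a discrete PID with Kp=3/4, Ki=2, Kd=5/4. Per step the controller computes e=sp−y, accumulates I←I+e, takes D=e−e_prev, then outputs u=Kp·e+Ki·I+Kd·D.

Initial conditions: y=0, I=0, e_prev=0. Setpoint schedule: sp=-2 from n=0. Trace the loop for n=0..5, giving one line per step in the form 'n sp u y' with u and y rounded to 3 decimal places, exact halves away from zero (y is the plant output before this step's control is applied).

(exact arithmetic carried between steps; '≈' marks a value shown rounded to 6 d.p. or computed from one; I and e_prev carry over from the previous line; the table rounds u and y to 3 d.p., halves away from zero)
n=0: y=0, sp=-2, e=sp−y=-2; I=-2, D=e−e_prev=-2; u=3/4·(-2)+2·(-2)+5/4·(-2)=-8; next y=2/5·0+3/4·(-8)=-6
n=1: y=-6, sp=-2, e=sp−y=4; I=2, D=e−e_prev=6; u=3/4·4+2·2+5/4·6=14.5; next y=2/5·(-6)+3/4·14.5=8.475
n=2: y=8.475, sp=-2, e=sp−y=-10.475; I=-8.475, D=e−e_prev=-14.475; u=3/4·(-10.475)+2·(-8.475)+5/4·(-14.475)=-42.9; next y=2/5·8.475+3/4·(-42.9)=-28.785
n=3: y=-28.785, sp=-2, e=sp−y=26.785; I=18.31, D=e−e_prev=37.26; u=3/4·26.785+2·18.31+5/4·37.26=103.28375; next y=2/5·(-28.785)+3/4·103.28375≈65.948813
n=4: y≈65.948813, sp=-2, e=sp−y≈-67.948813; I≈-49.638813, D=e−e_prev≈-94.733813; u=3/4·(-67.948813)+2·(-49.638813)+5/4·(-94.733813)≈-268.6565; next y=2/5·65.948813+3/4·(-268.6565)≈-175.11285
n=5: y=-175.11285, sp=-2, e=sp−y=173.11285; I≈123.474038, D=e−e_prev≈241.061663; u=3/4·173.11285+2·123.474038+5/4·241.061663≈678.109791; next y=2/5·(-175.11285)+3/4·678.109791≈438.537203

0 -2 -8.000 0.000
1 -2 14.500 -6.000
2 -2 -42.900 8.475
3 -2 103.284 -28.785
4 -2 -268.657 65.949
5 -2 678.110 -175.113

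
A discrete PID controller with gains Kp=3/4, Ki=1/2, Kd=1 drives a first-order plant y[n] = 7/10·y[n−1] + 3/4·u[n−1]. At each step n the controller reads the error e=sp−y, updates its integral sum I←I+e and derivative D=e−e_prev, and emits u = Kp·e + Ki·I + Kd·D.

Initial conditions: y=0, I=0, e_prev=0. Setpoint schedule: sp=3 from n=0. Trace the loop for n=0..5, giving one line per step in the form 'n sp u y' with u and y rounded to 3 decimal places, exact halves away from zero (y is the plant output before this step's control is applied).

0 3 6.750 0.000
1 3 -6.141 5.063
2 3 11.670 -1.062
3 3 -12.833 8.009
4 3 20.796 -4.018
5 3 -25.528 12.784

(exact arithmetic carried between steps; '≈' marks a value shown rounded to 6 d.p. or computed from one; I and e_prev carry over from the previous line; the table rounds u and y to 3 d.p., halves away from zero)
n=0: y=0, sp=3, e=sp−y=3; I=3, D=e−e_prev=3; u=3/4·3+1/2·3+1·3=6.75; next y=7/10·0+3/4·6.75=5.0625
n=1: y=5.0625, sp=3, e=sp−y=-2.0625; I=0.9375, D=e−e_prev=-5.0625; u=3/4·(-2.0625)+1/2·0.9375+1·(-5.0625)=-6.140625; next y=7/10·5.0625+3/4·(-6.140625)≈-1.061719
n=2: y≈-1.061719, sp=3, e=sp−y≈4.061719; I≈4.999219, D=e−e_prev≈6.124219; u=3/4·4.061719+1/2·4.999219+1·6.124219≈11.670117; next y=7/10·(-1.061719)+3/4·11.670117≈8.009385
n=3: y≈8.009385, sp=3, e=sp−y≈-5.009385; I≈-0.010166, D=e−e_prev≈-9.071104; u=3/4·(-5.009385)+1/2·(-0.010166)+1·(-9.071104)≈-12.833225; next y=7/10·8.009385+3/4·(-12.833225)≈-4.018349
n=4: y≈-4.018349, sp=3, e=sp−y≈7.018349; I≈7.008183, D=e−e_prev≈12.027734; u=3/4·7.018349+1/2·7.008183+1·12.027734≈20.795588; next y=7/10·(-4.018349)+3/4·20.795588≈12.783846
n=5: y≈12.783846, sp=3, e=sp−y≈-9.783846; I≈-2.775663, D=e−e_prev≈-16.802196; u=3/4·(-9.783846)+1/2·(-2.775663)+1·(-16.802196)≈-25.527912; next y=7/10·12.783846+3/4·(-25.527912)≈-10.197242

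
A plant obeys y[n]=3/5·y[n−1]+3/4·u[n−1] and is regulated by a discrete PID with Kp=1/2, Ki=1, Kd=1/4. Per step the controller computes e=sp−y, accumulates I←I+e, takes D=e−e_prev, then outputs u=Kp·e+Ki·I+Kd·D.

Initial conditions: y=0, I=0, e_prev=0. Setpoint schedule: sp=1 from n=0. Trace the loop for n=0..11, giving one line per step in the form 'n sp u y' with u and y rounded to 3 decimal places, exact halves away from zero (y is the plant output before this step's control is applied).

0 1 1.750 0.000
1 1 0.203 1.313
2 1 0.871 0.940
3 1 0.353 1.217
4 1 0.594 0.995
5 1 0.460 1.042
6 1 0.555 0.971
7 1 0.517 0.999
8 1 0.546 0.987
9 1 0.530 1.002
10 1 0.537 0.999
11 1 0.532 1.002

(exact arithmetic carried between steps; '≈' marks a value shown rounded to 6 d.p. or computed from one; I and e_prev carry over from the previous line; the table rounds u and y to 3 d.p., halves away from zero)
n=0: y=0, sp=1, e=sp−y=1; I=1, D=e−e_prev=1; u=1/2·1+1·1+1/4·1=1.75; next y=3/5·0+3/4·1.75=1.3125
n=1: y=1.3125, sp=1, e=sp−y=-0.3125; I=0.6875, D=e−e_prev=-1.3125; u=1/2·(-0.3125)+1·0.6875+1/4·(-1.3125)=0.203125; next y=3/5·1.3125+3/4·0.203125≈0.939844
n=2: y≈0.939844, sp=1, e=sp−y≈0.060156; I≈0.747656, D=e−e_prev≈0.372656; u=1/2·0.060156+1·0.747656+1/4·0.372656≈0.870898; next y=3/5·0.939844+3/4·0.870898≈1.217080
n=3: y≈1.217080, sp=1, e=sp−y≈-0.217080; I≈0.530576, D=e−e_prev≈-0.277236; u=1/2·(-0.217080)+1·0.530576+1/4·(-0.277236)≈0.352727; next y=3/5·1.217080+3/4·0.352727≈0.994793
n=4: y≈0.994793, sp=1, e=sp−y≈0.005207; I≈0.535783, D=e−e_prev≈0.222287; u=1/2·0.005207+1·0.535783+1/4·0.222287≈0.593958; next y=3/5·0.994793+3/4·0.593958≈1.042344
n=5: y≈1.042344, sp=1, e=sp−y≈-0.042344; I≈0.493438, D=e−e_prev≈-0.047551; u=1/2·(-0.042344)+1·0.493438+1/4·(-0.047551)≈0.460378; next y=3/5·1.042344+3/4·0.460378≈0.970690
n=6: y≈0.970690, sp=1, e=sp−y≈0.029310; I≈0.522748, D=e−e_prev≈0.071654; u=1/2·0.029310+1·0.522748+1/4·0.071654≈0.555316; next y=3/5·0.970690+3/4·0.555316≈0.998901
n=7: y≈0.998901, sp=1, e=sp−y≈0.001099; I≈0.523847, D=e−e_prev≈-0.028211; u=1/2·0.001099+1·0.523847+1/4·(-0.028211)≈0.517343; next y=3/5·0.998901+3/4·0.517343≈0.987348
n=8: y≈0.987348, sp=1, e=sp−y≈0.012652; I≈0.536498, D=e−e_prev≈0.011553; u=1/2·0.012652+1·0.536498+1/4·0.011553≈0.545713; next y=3/5·0.987348+3/4·0.545713≈1.001693
n=9: y≈1.001693, sp=1, e=sp−y≈-0.001693; I≈0.534805, D=e−e_prev≈-0.014345; u=1/2·(-0.001693)+1·0.534805+1/4·(-0.014345)≈0.530372; next y=3/5·1.001693+3/4·0.530372≈0.998795
n=10: y≈0.998795, sp=1, e=sp−y≈0.001205; I≈0.536010, D=e−e_prev≈0.002898; u=1/2·0.001205+1·0.536010+1/4·0.002898≈0.537337; next y=3/5·0.998795+3/4·0.537337≈1.002280
n=11: y≈1.002280, sp=1, e=sp−y≈-0.002280; I≈0.533730, D=e−e_prev≈-0.003485; u=1/2·(-0.002280)+1·0.533730+1/4·(-0.003485)≈0.531719; next y=3/5·1.002280+3/4·0.531719≈1.000157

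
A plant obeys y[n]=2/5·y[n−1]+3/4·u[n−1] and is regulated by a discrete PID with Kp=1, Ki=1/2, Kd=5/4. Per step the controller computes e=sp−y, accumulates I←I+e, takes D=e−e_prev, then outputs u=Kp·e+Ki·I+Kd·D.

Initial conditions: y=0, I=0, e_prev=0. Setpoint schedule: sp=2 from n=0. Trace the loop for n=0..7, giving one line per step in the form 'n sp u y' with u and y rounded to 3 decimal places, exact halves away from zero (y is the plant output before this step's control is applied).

0 2 5.500 0.000
1 2 -7.344 4.125
2 2 18.703 -3.858
3 2 -33.287 12.484
4 2 71.151 -19.971
5 2 -138.134 45.375
6 2 281.630 -85.451
7 2 -560.032 177.043

(exact arithmetic carried between steps; '≈' marks a value shown rounded to 6 d.p. or computed from one; I and e_prev carry over from the previous line; the table rounds u and y to 3 d.p., halves away from zero)
n=0: y=0, sp=2, e=sp−y=2; I=2, D=e−e_prev=2; u=1·2+1/2·2+5/4·2=5.5; next y=2/5·0+3/4·5.5=4.125
n=1: y=4.125, sp=2, e=sp−y=-2.125; I=-0.125, D=e−e_prev=-4.125; u=1·(-2.125)+1/2·(-0.125)+5/4·(-4.125)=-7.34375; next y=2/5·4.125+3/4·(-7.34375)≈-3.857813
n=2: y≈-3.857813, sp=2, e=sp−y≈5.857813; I≈5.732813, D=e−e_prev≈7.982813; u=1·5.857813+1/2·5.732813+5/4·7.982813≈18.702734; next y=2/5·(-3.857813)+3/4·18.702734≈12.483926
n=3: y≈12.483926, sp=2, e=sp−y≈-10.483926; I≈-4.751113, D=e−e_prev≈-16.341738; u=1·(-10.483926)+1/2·(-4.751113)+5/4·(-16.341738)≈-33.286655; next y=2/5·12.483926+3/4·(-33.286655)≈-19.971421
n=4: y≈-19.971421, sp=2, e=sp−y≈21.971421; I≈17.220308, D=e−e_prev≈32.455347; u=1·21.971421+1/2·17.220308+5/4·32.455347≈71.150759; next y=2/5·(-19.971421)+3/4·71.150759≈45.374501
n=5: y≈45.374501, sp=2, e=sp−y≈-43.374501; I≈-26.154193, D=e−e_prev≈-65.345922; u=1·(-43.374501)+1/2·(-26.154193)+5/4·(-65.345922)≈-138.133999; next y=2/5·45.374501+3/4·(-138.133999)≈-85.450699
n=6: y≈-85.450699, sp=2, e=sp−y≈87.450699; I≈61.296506, D=e−e_prev≈130.825200; u=1·87.450699+1/2·61.296506+5/4·130.825200≈281.630452; next y=2/5·(-85.450699)+3/4·281.630452≈177.042559
n=7: y≈177.042559, sp=2, e=sp−y≈-175.042559; I≈-113.746053, D=e−e_prev≈-262.493258; u=1·(-175.042559)+1/2·(-113.746053)+5/4·(-262.493258)≈-560.032159; next y=2/5·177.042559+3/4·(-560.032159)≈-349.207095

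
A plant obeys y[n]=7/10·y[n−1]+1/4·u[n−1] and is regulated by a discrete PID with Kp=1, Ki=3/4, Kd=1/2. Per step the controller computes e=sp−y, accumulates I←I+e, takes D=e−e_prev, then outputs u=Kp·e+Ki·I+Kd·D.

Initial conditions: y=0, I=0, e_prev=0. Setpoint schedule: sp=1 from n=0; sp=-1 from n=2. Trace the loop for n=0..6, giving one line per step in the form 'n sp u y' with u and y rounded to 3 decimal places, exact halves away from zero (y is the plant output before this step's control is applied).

0 1 2.250 0.000
1 1 1.234 0.563
2 -1 -2.971 0.702
3 -1 -1.033 -0.251
4 -1 -1.660 -0.434
5 -1 -1.535 -0.719
6 -1 -1.510 -0.887

(exact arithmetic carried between steps; '≈' marks a value shown rounded to 6 d.p. or computed from one; I and e_prev carry over from the previous line; the table rounds u and y to 3 d.p., halves away from zero)
n=0: y=0, sp=1, e=sp−y=1; I=1, D=e−e_prev=1; u=1·1+3/4·1+1/2·1=2.25; next y=7/10·0+1/4·2.25=0.5625
n=1: y=0.5625, sp=1, e=sp−y=0.4375; I=1.4375, D=e−e_prev=-0.5625; u=1·0.4375+3/4·1.4375+1/2·(-0.5625)=1.234375; next y=7/10·0.5625+1/4·1.234375≈0.702344
n=2: y≈0.702344, sp=-1, e=sp−y≈-1.702344; I≈-0.264844, D=e−e_prev≈-2.139844; u=1·(-1.702344)+3/4·(-0.264844)+1/2·(-2.139844)≈-2.970898; next y=7/10·0.702344+1/4·(-2.970898)≈-0.251084
n=3: y≈-0.251084, sp=-1, e=sp−y≈-0.748916; I≈-1.013760, D=e−e_prev≈0.953428; u=1·(-0.748916)+3/4·(-1.013760)+1/2·0.953428≈-1.032522; next y=7/10·(-0.251084)+1/4·(-1.032522)≈-0.433889
n=4: y≈-0.433889, sp=-1, e=sp−y≈-0.566111; I≈-1.579870, D=e−e_prev≈0.182805; u=1·(-0.566111)+3/4·(-1.579870)+1/2·0.182805≈-1.659611; next y=7/10·(-0.433889)+1/4·(-1.659611)≈-0.718625
n=5: y≈-0.718625, sp=-1, e=sp−y≈-0.281375; I≈-1.861245, D=e−e_prev≈0.284736; u=1·(-0.281375)+3/4·(-1.861245)+1/2·0.284736≈-1.534941; next y=7/10·(-0.718625)+1/4·(-1.534941)≈-0.886773
n=6: y≈-0.886773, sp=-1, e=sp−y≈-0.113227; I≈-1.974472, D=e−e_prev≈0.168148; u=1·(-0.113227)+3/4·(-1.974472)+1/2·0.168148≈-1.510008; next y=7/10·(-0.886773)+1/4·(-1.510008)≈-0.998243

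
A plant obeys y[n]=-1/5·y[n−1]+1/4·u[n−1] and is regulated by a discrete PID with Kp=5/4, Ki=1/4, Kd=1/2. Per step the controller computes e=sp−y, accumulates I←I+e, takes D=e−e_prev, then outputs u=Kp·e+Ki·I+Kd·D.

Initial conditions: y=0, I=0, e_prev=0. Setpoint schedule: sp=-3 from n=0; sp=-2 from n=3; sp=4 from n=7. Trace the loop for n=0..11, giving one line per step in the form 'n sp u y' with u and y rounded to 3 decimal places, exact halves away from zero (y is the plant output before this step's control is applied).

(exact arithmetic carried between steps; '≈' marks a value shown rounded to 6 d.p. or computed from one; I and e_prev carry over from the previous line; the table rounds u and y to 3 d.p., halves away from zero)
n=0: y=0, sp=-3, e=sp−y=-3; I=-3, D=e−e_prev=-3; u=5/4·(-3)+1/4·(-3)+1/2·(-3)=-6; next y=-1/5·0+1/4·(-6)=-1.5
n=1: y=-1.5, sp=-3, e=sp−y=-1.5; I=-4.5, D=e−e_prev=1.5; u=5/4·(-1.5)+1/4·(-4.5)+1/2·1.5=-2.25; next y=-1/5·(-1.5)+1/4·(-2.25)=-0.2625
n=2: y=-0.2625, sp=-3, e=sp−y=-2.7375; I=-7.2375, D=e−e_prev=-1.2375; u=5/4·(-2.7375)+1/4·(-7.2375)+1/2·(-1.2375)=-5.85; next y=-1/5·(-0.2625)+1/4·(-5.85)=-1.41
n=3: y=-1.41, sp=-2, e=sp−y=-0.59; I=-7.8275, D=e−e_prev=2.1475; u=5/4·(-0.59)+1/4·(-7.8275)+1/2·2.1475=-1.620625; next y=-1/5·(-1.41)+1/4·(-1.620625)≈-0.123156
n=4: y≈-0.123156, sp=-2, e=sp−y≈-1.876844; I≈-9.704344, D=e−e_prev≈-1.286844; u=5/4·(-1.876844)+1/4·(-9.704344)+1/2·(-1.286844)≈-5.415563; next y=-1/5·(-0.123156)+1/4·(-5.415563)≈-1.329259
n=5: y≈-1.329259, sp=-2, e=sp−y≈-0.670741; I≈-10.375084, D=e−e_prev≈1.206103; u=5/4·(-0.670741)+1/4·(-10.375084)+1/2·1.206103≈-2.829145; next y=-1/5·(-1.329259)+1/4·(-2.829145)≈-0.441434
n=6: y≈-0.441434, sp=-2, e=sp−y≈-1.558566; I≈-11.933650, D=e−e_prev≈-0.887825; u=5/4·(-1.558566)+1/4·(-11.933650)+1/2·(-0.887825)≈-5.375532; next y=-1/5·(-0.441434)+1/4·(-5.375532)≈-1.255596
n=7: y≈-1.255596, sp=4, e=sp−y≈5.255596; I≈-6.678054, D=e−e_prev≈6.814162; u=5/4·5.255596+1/4·(-6.678054)+1/2·6.814162≈8.307062; next y=-1/5·(-1.255596)+1/4·8.307062≈2.327885
n=8: y≈2.327885, sp=4, e=sp−y≈1.672115; I≈-5.005939, D=e−e_prev≈-3.583481; u=5/4·1.672115+1/4·(-5.005939)+1/2·(-3.583481)≈-0.953081; next y=-1/5·2.327885+1/4·(-0.953081)≈-0.703847
n=9: y≈-0.703847, sp=4, e=sp−y≈4.703847; I≈-0.302091, D=e−e_prev≈3.031732; u=5/4·4.703847+1/4·(-0.302091)+1/2·3.031732≈7.320152; next y=-1/5·(-0.703847)+1/4·7.320152≈1.970808
n=10: y≈1.970808, sp=4, e=sp−y≈2.029192; I≈1.727101, D=e−e_prev≈-2.674655; u=5/4·2.029192+1/4·1.727101+1/2·(-2.674655)≈1.630938; next y=-1/5·1.970808+1/4·1.630938≈0.013573
n=11: y≈0.013573, sp=4, e=sp−y≈3.986427; I≈5.713528, D=e−e_prev≈1.957234; u=5/4·3.986427+1/4·5.713528+1/2·1.957234≈7.390033; next y=-1/5·0.013573+1/4·7.390033≈1.844794

0 -3 -6.000 0.000
1 -3 -2.250 -1.500
2 -3 -5.850 -0.263
3 -2 -1.621 -1.410
4 -2 -5.416 -0.123
5 -2 -2.829 -1.329
6 -2 -5.376 -0.441
7 4 8.307 -1.256
8 4 -0.953 2.328
9 4 7.320 -0.704
10 4 1.631 1.971
11 4 7.390 0.014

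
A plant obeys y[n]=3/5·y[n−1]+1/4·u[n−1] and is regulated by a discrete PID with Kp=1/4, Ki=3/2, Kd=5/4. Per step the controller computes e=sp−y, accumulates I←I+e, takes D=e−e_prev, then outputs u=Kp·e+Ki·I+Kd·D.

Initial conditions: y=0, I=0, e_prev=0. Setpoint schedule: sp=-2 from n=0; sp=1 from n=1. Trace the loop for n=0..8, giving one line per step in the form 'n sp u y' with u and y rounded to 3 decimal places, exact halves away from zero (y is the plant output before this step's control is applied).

(exact arithmetic carried between steps; '≈' marks a value shown rounded to 6 d.p. or computed from one; I and e_prev carry over from the previous line; the table rounds u and y to 3 d.p., halves away from zero)
n=0: y=0, sp=-2, e=sp−y=-2; I=-2, D=e−e_prev=-2; u=1/4·(-2)+3/2·(-2)+5/4·(-2)=-6; next y=3/5·0+1/4·(-6)=-1.5
n=1: y=-1.5, sp=1, e=sp−y=2.5; I=0.5, D=e−e_prev=4.5; u=1/4·2.5+3/2·0.5+5/4·4.5=7; next y=3/5·(-1.5)+1/4·7=0.85
n=2: y=0.85, sp=1, e=sp−y=0.15; I=0.65, D=e−e_prev=-2.35; u=1/4·0.15+3/2·0.65+5/4·(-2.35)=-1.925; next y=3/5·0.85+1/4·(-1.925)=0.02875
n=3: y=0.02875, sp=1, e=sp−y=0.97125; I=1.62125, D=e−e_prev=0.82125; u=1/4·0.97125+3/2·1.62125+5/4·0.82125=3.70125; next y=3/5·0.02875+1/4·3.70125≈0.942563
n=4: y≈0.942563, sp=1, e=sp−y≈0.057438; I≈1.678688, D=e−e_prev≈-0.913813; u=1/4·0.057438+3/2·1.678688+5/4·(-0.913813)≈1.390125; next y=3/5·0.942563+1/4·1.390125≈0.913069
n=5: y≈0.913069, sp=1, e=sp−y≈0.086931; I≈1.765619, D=e−e_prev≈0.029494; u=1/4·0.086931+3/2·1.765619+5/4·0.029494≈2.707028; next y=3/5·0.913069+1/4·2.707028≈1.224598
n=6: y≈1.224598, sp=1, e=sp−y≈-0.224598; I≈1.541020, D=e−e_prev≈-0.311530; u=1/4·(-0.224598)+3/2·1.541020+5/4·(-0.311530)≈1.865969; next y=3/5·1.224598+1/4·1.865969≈1.201251
n=7: y≈1.201251, sp=1, e=sp−y≈-0.201251; I≈1.339769, D=e−e_prev≈0.023347; u=1/4·(-0.201251)+3/2·1.339769+5/4·0.023347≈1.988525; next y=3/5·1.201251+1/4·1.988525≈1.217882
n=8: y≈1.217882, sp=1, e=sp−y≈-0.217882; I≈1.121887, D=e−e_prev≈-0.016631; u=1/4·(-0.217882)+3/2·1.121887+5/4·(-0.016631)≈1.607572; next y=3/5·1.217882+1/4·1.607572≈1.132622

0 -2 -6.000 0.000
1 1 7.000 -1.500
2 1 -1.925 0.850
3 1 3.701 0.029
4 1 1.390 0.943
5 1 2.707 0.913
6 1 1.866 1.225
7 1 1.989 1.201
8 1 1.608 1.218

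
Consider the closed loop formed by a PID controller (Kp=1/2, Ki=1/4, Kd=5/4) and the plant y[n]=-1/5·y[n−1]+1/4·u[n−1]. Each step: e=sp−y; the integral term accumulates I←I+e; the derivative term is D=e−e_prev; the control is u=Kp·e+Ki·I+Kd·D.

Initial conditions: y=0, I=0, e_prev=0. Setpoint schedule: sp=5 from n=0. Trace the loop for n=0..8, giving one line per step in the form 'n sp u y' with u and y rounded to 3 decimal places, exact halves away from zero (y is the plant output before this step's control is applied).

(exact arithmetic carried between steps; '≈' marks a value shown rounded to 6 d.p. or computed from one; I and e_prev carry over from the previous line; the table rounds u and y to 3 d.p., halves away from zero)
n=0: y=0, sp=5, e=sp−y=5; I=5, D=e−e_prev=5; u=1/2·5+1/4·5+5/4·5=10; next y=-1/5·0+1/4·10=2.5
n=1: y=2.5, sp=5, e=sp−y=2.5; I=7.5, D=e−e_prev=-2.5; u=1/2·2.5+1/4·7.5+5/4·(-2.5)=0; next y=-1/5·2.5+1/4·0=-0.5
n=2: y=-0.5, sp=5, e=sp−y=5.5; I=13, D=e−e_prev=3; u=1/2·5.5+1/4·13+5/4·3=9.75; next y=-1/5·(-0.5)+1/4·9.75=2.5375
n=3: y=2.5375, sp=5, e=sp−y=2.4625; I=15.4625, D=e−e_prev=-3.0375; u=1/2·2.4625+1/4·15.4625+5/4·(-3.0375)=1.3; next y=-1/5·2.5375+1/4·1.3=-0.1825
n=4: y=-0.1825, sp=5, e=sp−y=5.1825; I=20.645, D=e−e_prev=2.72; u=1/2·5.1825+1/4·20.645+5/4·2.72=11.1525; next y=-1/5·(-0.1825)+1/4·11.1525=2.824625
n=5: y=2.824625, sp=5, e=sp−y=2.175375; I=22.820375, D=e−e_prev=-3.007125; u=1/2·2.175375+1/4·22.820375+5/4·(-3.007125)=3.033875; next y=-1/5·2.824625+1/4·3.033875≈0.193544
n=6: y≈0.193544, sp=5, e=sp−y≈4.806456; I≈27.626831, D=e−e_prev≈2.631081; u=1/2·4.806456+1/4·27.626831+5/4·2.631081≈12.598788; next y=-1/5·0.193544+1/4·12.598788≈3.110988
n=7: y≈3.110988, sp=5, e=sp−y≈1.889012; I≈29.515843, D=e−e_prev≈-2.917444; u=1/2·1.889012+1/4·29.515843+5/4·(-2.917444)≈4.676661; next y=-1/5·3.110988+1/4·4.676661≈0.546968
n=8: y≈0.546968, sp=5, e=sp−y≈4.453032; I≈33.968875, D=e−e_prev≈2.564020; u=1/2·4.453032+1/4·33.968875+5/4·2.564020≈13.923761; next y=-1/5·0.546968+1/4·13.923761≈3.371547

0 5 10.000 0.000
1 5 0.000 2.500
2 5 9.750 -0.500
3 5 1.300 2.538
4 5 11.153 -0.183
5 5 3.034 2.825
6 5 12.599 0.194
7 5 4.677 3.111
8 5 13.924 0.547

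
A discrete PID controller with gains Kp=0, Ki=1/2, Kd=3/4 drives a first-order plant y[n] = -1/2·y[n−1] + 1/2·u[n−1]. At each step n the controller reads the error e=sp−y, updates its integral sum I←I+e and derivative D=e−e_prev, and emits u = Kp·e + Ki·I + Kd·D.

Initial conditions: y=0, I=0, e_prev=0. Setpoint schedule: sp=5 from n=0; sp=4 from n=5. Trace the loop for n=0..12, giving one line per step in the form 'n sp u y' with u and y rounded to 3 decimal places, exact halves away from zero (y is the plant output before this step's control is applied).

(exact arithmetic carried between steps; '≈' marks a value shown rounded to 6 d.p. or computed from one; I and e_prev carry over from the previous line; the table rounds u and y to 3 d.p., halves away from zero)
n=0: y=0, sp=5, e=sp−y=5; I=5, D=e−e_prev=5; u=0·5+1/2·5+3/4·5=6.25; next y=-1/2·0+1/2·6.25=3.125
n=1: y=3.125, sp=5, e=sp−y=1.875; I=6.875, D=e−e_prev=-3.125; u=0·1.875+1/2·6.875+3/4·(-3.125)=1.09375; next y=-1/2·3.125+1/2·1.09375=-1.015625
n=2: y=-1.015625, sp=5, e=sp−y=6.015625; I=12.890625, D=e−e_prev=4.140625; u=0·6.015625+1/2·12.890625+3/4·4.140625≈9.550781; next y=-1/2·(-1.015625)+1/2·9.550781≈5.283203
n=3: y≈5.283203, sp=5, e=sp−y≈-0.283203; I≈12.607422, D=e−e_prev≈-6.298828; u=0·(-0.283203)+1/2·12.607422+3/4·(-6.298828)≈1.579590; next y=-1/2·5.283203+1/2·1.579590≈-1.851807
n=4: y≈-1.851807, sp=5, e=sp−y≈6.851807; I≈19.459229, D=e−e_prev≈7.135010; u=0·6.851807+1/2·19.459229+3/4·7.135010≈15.080872; next y=-1/2·(-1.851807)+1/2·15.080872≈8.466339
n=5: y≈8.466339, sp=4, e=sp−y≈-4.466339; I≈14.992889, D=e−e_prev≈-11.318146; u=0·(-4.466339)+1/2·14.992889+3/4·(-11.318146)≈-0.992165; next y=-1/2·8.466339+1/2·(-0.992165)≈-4.729252
n=6: y≈-4.729252, sp=4, e=sp−y≈8.729252; I≈23.722141, D=e−e_prev≈13.195591; u=0·8.729252+1/2·23.722141+3/4·13.195591≈21.757764; next y=-1/2·(-4.729252)+1/2·21.757764≈13.243508
n=7: y≈13.243508, sp=4, e=sp−y≈-9.243508; I≈14.478633, D=e−e_prev≈-17.972760; u=0·(-9.243508)+1/2·14.478633+3/4·(-17.972760)≈-6.240253; next y=-1/2·13.243508+1/2·(-6.240253)≈-9.741880
n=8: y≈-9.741880, sp=4, e=sp−y≈13.741880; I≈28.220514, D=e−e_prev≈22.985388; u=0·13.741880+1/2·28.220514+3/4·22.985388≈31.349298; next y=-1/2·(-9.741880)+1/2·31.349298≈20.545589
n=9: y≈20.545589, sp=4, e=sp−y≈-16.545589; I≈11.674925, D=e−e_prev≈-30.287470; u=0·(-16.545589)+1/2·11.674925+3/4·(-30.287470)≈-16.878140; next y=-1/2·20.545589+1/2·(-16.878140)≈-18.711865
n=10: y≈-18.711865, sp=4, e=sp−y≈22.711865; I≈34.386789, D=e−e_prev≈39.257454; u=0·22.711865+1/2·34.386789+3/4·39.257454≈46.636485; next y=-1/2·(-18.711865)+1/2·46.636485≈32.674175
n=11: y≈32.674175, sp=4, e=sp−y≈-28.674175; I≈5.712614, D=e−e_prev≈-51.386040; u=0·(-28.674175)+1/2·5.712614+3/4·(-51.386040)≈-35.683223; next y=-1/2·32.674175+1/2·(-35.683223)≈-34.178699
n=12: y≈-34.178699, sp=4, e=sp−y≈38.178699; I≈43.891313, D=e−e_prev≈66.852874; u=0·38.178699+1/2·43.891313+3/4·66.852874≈72.085312; next y=-1/2·(-34.178699)+1/2·72.085312≈53.132005

0 5 6.250 0.000
1 5 1.094 3.125
2 5 9.551 -1.016
3 5 1.580 5.283
4 5 15.081 -1.852
5 4 -0.992 8.466
6 4 21.758 -4.729
7 4 -6.240 13.244
8 4 31.349 -9.742
9 4 -16.878 20.546
10 4 46.636 -18.712
11 4 -35.683 32.674
12 4 72.085 -34.179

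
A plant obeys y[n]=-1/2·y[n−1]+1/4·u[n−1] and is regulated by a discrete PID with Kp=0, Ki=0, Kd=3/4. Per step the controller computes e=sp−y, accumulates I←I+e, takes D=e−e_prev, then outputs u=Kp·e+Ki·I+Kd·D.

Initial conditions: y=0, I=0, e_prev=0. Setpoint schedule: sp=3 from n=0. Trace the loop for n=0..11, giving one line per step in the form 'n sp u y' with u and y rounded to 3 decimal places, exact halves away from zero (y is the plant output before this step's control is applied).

0 3 2.250 0.000
1 3 -0.422 0.563
2 3 0.712 -0.387
3 3 -0.569 0.371
4 3 0.524 -0.328
5 3 -0.467 0.295
6 3 0.419 -0.264
7 3 -0.376 0.237
8 3 0.337 -0.212
9 3 -0.302 0.191
10 3 0.271 -0.171
11 3 -0.243 0.153

(exact arithmetic carried between steps; '≈' marks a value shown rounded to 6 d.p. or computed from one; I and e_prev carry over from the previous line; the table rounds u and y to 3 d.p., halves away from zero)
n=0: y=0, sp=3, e=sp−y=3; I=3, D=e−e_prev=3; u=0·3+0·3+3/4·3=2.25; next y=-1/2·0+1/4·2.25=0.5625
n=1: y=0.5625, sp=3, e=sp−y=2.4375; I=5.4375, D=e−e_prev=-0.5625; u=0·2.4375+0·5.4375+3/4·(-0.5625)=-0.421875; next y=-1/2·0.5625+1/4·(-0.421875)≈-0.386719
n=2: y≈-0.386719, sp=3, e=sp−y≈3.386719; I≈8.824219, D=e−e_prev≈0.949219; u=0·3.386719+0·8.824219+3/4·0.949219≈0.711914; next y=-1/2·(-0.386719)+1/4·0.711914≈0.371338
n=3: y≈0.371338, sp=3, e=sp−y≈2.628662; I≈11.452881, D=e−e_prev≈-0.758057; u=0·2.628662+0·11.452881+3/4·(-0.758057)≈-0.568542; next y=-1/2·0.371338+1/4·(-0.568542)≈-0.327805
n=4: y≈-0.327805, sp=3, e=sp−y≈3.327805; I≈14.780685, D=e−e_prev≈0.699142; u=0·3.327805+0·14.780685+3/4·0.699142≈0.524357; next y=-1/2·(-0.327805)+1/4·0.524357≈0.294991
n=5: y≈0.294991, sp=3, e=sp−y≈2.705009; I≈17.485694, D=e−e_prev≈-0.622796; u=0·2.705009+0·17.485694+3/4·(-0.622796)≈-0.467097; next y=-1/2·0.294991+1/4·(-0.467097)≈-0.264270
n=6: y≈-0.264270, sp=3, e=sp−y≈3.264270; I≈20.749964, D=e−e_prev≈0.559262; u=0·3.264270+0·20.749964+3/4·0.559262≈0.419446; next y=-1/2·(-0.264270)+1/4·0.419446≈0.236997
n=7: y≈0.236997, sp=3, e=sp−y≈2.763003; I≈23.512967, D=e−e_prev≈-0.501267; u=0·2.763003+0·23.512967+3/4·(-0.501267)≈-0.375950; next y=-1/2·0.236997+1/4·(-0.375950)≈-0.212486
n=8: y≈-0.212486, sp=3, e=sp−y≈3.212486; I≈26.725453, D=e−e_prev≈0.449482; u=0·3.212486+0·26.725453+3/4·0.449482≈0.337112; next y=-1/2·(-0.212486)+1/4·0.337112≈0.190521
n=9: y≈0.190521, sp=3, e=sp−y≈2.809479; I≈29.534932, D=e−e_prev≈-0.403007; u=0·2.809479+0·29.534932+3/4·(-0.403007)≈-0.302255; next y=-1/2·0.190521+1/4·(-0.302255)≈-0.170824
n=10: y≈-0.170824, sp=3, e=sp−y≈3.170824; I≈32.705756, D=e−e_prev≈0.361345; u=0·3.170824+0·32.705756+3/4·0.361345≈0.271009; next y=-1/2·(-0.170824)+1/4·0.271009≈0.153164
n=11: y≈0.153164, sp=3, e=sp−y≈2.846836; I≈35.552592, D=e−e_prev≈-0.323988; u=0·2.846836+0·35.552592+3/4·(-0.323988)≈-0.242991; next y=-1/2·0.153164+1/4·(-0.242991)≈-0.137330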